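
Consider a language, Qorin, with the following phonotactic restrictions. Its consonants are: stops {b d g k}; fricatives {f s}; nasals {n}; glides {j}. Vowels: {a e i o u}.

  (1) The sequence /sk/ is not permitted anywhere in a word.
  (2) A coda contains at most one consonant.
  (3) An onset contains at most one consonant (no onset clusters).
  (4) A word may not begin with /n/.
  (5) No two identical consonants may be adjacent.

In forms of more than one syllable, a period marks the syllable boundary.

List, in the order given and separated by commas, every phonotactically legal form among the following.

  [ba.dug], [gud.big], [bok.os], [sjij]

[ba.dug], [gud.big], [bok.os]

[ba.dug] — σ1 onset /b/, coda /∅/ ok; σ2 onset /d/, coda /g/ ok → phonotactically legal
[gud.big] — σ1 onset /g/, coda /d/ ok; σ2 onset /b/, coda /g/ ok → phonotactically legal
[bok.os] — σ1 onset /b/, coda /k/ ok; σ2 onset /∅/, coda /s/ ok → phonotactically legal
[sjij] — violates constraint 3: syllable 1 onset /sj/ has 2 consonants (> 1) → phonotactically illegal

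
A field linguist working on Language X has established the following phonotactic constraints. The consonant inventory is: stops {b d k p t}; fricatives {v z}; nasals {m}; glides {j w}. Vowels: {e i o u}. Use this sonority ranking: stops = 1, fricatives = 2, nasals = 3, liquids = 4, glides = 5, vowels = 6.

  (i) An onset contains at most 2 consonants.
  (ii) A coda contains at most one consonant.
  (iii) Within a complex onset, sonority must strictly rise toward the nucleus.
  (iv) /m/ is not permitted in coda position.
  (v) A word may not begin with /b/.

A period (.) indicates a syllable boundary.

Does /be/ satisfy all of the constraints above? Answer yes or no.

/be/ — violates constraint (v): word begins with /b/ → ill-formed

no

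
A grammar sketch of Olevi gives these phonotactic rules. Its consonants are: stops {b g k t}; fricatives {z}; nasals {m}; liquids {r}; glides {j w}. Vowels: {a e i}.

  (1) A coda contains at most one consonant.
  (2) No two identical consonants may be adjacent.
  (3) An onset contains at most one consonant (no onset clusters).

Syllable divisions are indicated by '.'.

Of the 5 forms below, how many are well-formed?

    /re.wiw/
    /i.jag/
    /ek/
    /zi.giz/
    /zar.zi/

/re.wiw/ — σ1 onset /r/, coda /∅/ ok; σ2 onset /w/, coda /w/ ok → well-formed
/i.jag/ — σ1 onset /∅/, coda /∅/ ok; σ2 onset /j/, coda /g/ ok → well-formed
/ek/ — σ1 onset /∅/, coda /k/ ok → well-formed
/zi.giz/ — σ1 onset /z/, coda /∅/ ok; σ2 onset /g/, coda /z/ ok → well-formed
/zar.zi/ — σ1 onset /z/, coda /r/ ok; σ2 onset /z/, coda /∅/ ok → well-formed
Well-formed: /re.wiw/, /i.jag/, /ek/, /zi.giz/, /zar.zi/ → 5.

5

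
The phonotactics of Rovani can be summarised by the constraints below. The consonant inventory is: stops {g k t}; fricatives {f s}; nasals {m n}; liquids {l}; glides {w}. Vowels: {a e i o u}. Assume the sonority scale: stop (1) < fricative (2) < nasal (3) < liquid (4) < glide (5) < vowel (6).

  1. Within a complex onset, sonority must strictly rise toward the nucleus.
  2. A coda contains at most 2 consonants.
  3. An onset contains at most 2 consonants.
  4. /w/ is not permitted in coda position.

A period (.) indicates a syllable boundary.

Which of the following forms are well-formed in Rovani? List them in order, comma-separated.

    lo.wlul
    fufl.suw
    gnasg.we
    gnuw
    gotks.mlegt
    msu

gnasg.we

lo.wlul — violates constraint 1: syllable 2 onset /wl/: /w/ (glide, 5) → /l/ (liquid, 4) does not rise → ill-formed
fufl.suw — violates constraint 4: syllable 2 coda contains /w/ → ill-formed
gnasg.we — σ1 onset /gn/ (1→3 rises), coda /sg/ (2C) ok; σ2 onset /w/, coda /∅/ ok → well-formed
gnuw — violates constraint 4: syllable 1 coda contains /w/ → ill-formed
gotks.mlegt — violates constraint 2: syllable 1 coda /tks/ has 3 consonants (> 2) → ill-formed
msu — violates constraint 1: syllable 1 onset /ms/: /m/ (nasal, 3) → /s/ (fricative, 2) does not rise → ill-formed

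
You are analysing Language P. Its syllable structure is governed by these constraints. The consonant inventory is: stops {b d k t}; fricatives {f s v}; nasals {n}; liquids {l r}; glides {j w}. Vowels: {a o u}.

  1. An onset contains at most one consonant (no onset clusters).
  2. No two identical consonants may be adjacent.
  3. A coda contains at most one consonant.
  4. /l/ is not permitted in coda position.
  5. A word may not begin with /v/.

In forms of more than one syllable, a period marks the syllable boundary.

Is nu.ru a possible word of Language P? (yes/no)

yes

nu.ru — σ1 onset /n/, coda /∅/ ok; σ2 onset /r/, coda /∅/ ok → phonotactically legal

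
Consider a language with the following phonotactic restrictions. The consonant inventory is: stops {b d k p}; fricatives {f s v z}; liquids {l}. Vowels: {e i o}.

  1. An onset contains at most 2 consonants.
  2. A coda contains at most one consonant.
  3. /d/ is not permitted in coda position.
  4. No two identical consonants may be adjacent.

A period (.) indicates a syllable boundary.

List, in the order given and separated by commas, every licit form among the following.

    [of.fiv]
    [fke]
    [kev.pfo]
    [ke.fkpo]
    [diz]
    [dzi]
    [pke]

[of.fiv] — violates constraint 4: adjacent identical consonants /ff/ → illicit
[fke] — σ1 onset /fk/ (2C), coda /∅/ ok → licit
[kev.pfo] — σ1 onset /k/, coda /v/ ok; σ2 onset /pf/ (2C), coda /∅/ ok → licit
[ke.fkpo] — violates constraint 1: syllable 2 onset /fkp/ has 3 consonants (> 2) → illicit
[diz] — σ1 onset /d/, coda /z/ ok → licit
[dzi] — σ1 onset /dz/ (2C), coda /∅/ ok → licit
[pke] — σ1 onset /pk/ (2C), coda /∅/ ok → licit

[fke], [kev.pfo], [diz], [dzi], [pke]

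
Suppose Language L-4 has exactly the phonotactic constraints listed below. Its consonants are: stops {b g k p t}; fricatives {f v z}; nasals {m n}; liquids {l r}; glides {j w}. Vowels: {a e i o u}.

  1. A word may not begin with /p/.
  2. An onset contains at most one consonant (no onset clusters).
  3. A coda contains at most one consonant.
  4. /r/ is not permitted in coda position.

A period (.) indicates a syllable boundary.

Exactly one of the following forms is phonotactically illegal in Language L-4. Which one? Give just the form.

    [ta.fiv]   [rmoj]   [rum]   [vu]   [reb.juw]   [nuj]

[ta.fiv] — σ1 onset /t/, coda /∅/ ok; σ2 onset /f/, coda /v/ ok → phonotactically legal
[rmoj] — violates constraint 2: syllable 1 onset /rm/ has 2 consonants (> 1) → phonotactically illegal
[rum] — σ1 onset /r/, coda /m/ ok → phonotactically legal
[vu] — σ1 onset /v/, coda /∅/ ok → phonotactically legal
[reb.juw] — σ1 onset /r/, coda /b/ ok; σ2 onset /j/, coda /w/ ok → phonotactically legal
[nuj] — σ1 onset /n/, coda /j/ ok → phonotactically legal

[rmoj]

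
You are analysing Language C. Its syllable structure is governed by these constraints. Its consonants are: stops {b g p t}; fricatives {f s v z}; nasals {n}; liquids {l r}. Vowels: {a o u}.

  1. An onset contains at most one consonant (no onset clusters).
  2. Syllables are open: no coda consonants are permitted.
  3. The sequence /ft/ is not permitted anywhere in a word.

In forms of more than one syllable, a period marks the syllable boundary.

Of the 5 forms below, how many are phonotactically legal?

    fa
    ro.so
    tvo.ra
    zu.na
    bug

fa — σ1 onset /f/, coda /∅/ ok → phonotactically legal
ro.so — σ1 onset /r/, coda /∅/ ok; σ2 onset /s/, coda /∅/ ok → phonotactically legal
tvo.ra — violates constraint 1: syllable 1 onset /tv/ has 2 consonants (> 1) → phonotactically illegal
zu.na — σ1 onset /z/, coda /∅/ ok; σ2 onset /n/, coda /∅/ ok → phonotactically legal
bug — violates constraint 2: syllable 1 coda /g/ has 1 consonant (> 0) → phonotactically illegal
Phonotactically legal: fa, ro.so, zu.na → 3.

3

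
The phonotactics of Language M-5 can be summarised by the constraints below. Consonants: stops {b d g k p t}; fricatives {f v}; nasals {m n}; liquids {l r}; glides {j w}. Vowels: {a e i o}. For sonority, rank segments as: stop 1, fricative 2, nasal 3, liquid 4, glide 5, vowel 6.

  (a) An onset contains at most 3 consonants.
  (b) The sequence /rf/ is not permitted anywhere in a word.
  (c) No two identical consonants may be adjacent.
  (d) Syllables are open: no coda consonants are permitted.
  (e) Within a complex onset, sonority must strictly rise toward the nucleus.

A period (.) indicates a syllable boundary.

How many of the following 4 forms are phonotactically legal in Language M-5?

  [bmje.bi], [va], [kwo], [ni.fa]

[bmje.bi] — σ1 onset /bmj/ (1→3→5 rises), coda /∅/ ok; σ2 onset /b/, coda /∅/ ok → phonotactically legal
[va] — σ1 onset /v/, coda /∅/ ok → phonotactically legal
[kwo] — σ1 onset /kw/ (1→5 rises), coda /∅/ ok → phonotactically legal
[ni.fa] — σ1 onset /n/, coda /∅/ ok; σ2 onset /f/, coda /∅/ ok → phonotactically legal
Phonotactically legal: [bmje.bi], [va], [kwo], [ni.fa] → 4.

4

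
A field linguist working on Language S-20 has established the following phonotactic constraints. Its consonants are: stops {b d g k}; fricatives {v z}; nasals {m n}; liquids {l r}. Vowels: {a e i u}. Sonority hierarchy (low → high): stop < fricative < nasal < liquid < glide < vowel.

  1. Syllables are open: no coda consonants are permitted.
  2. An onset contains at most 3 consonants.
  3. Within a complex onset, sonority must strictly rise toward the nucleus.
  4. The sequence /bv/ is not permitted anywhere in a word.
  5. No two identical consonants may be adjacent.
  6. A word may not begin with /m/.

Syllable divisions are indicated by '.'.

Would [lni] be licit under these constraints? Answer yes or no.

[lni] — violates constraint 3: syllable 1 onset /ln/: /l/ (liquid, 4) → /n/ (nasal, 3) does not rise → illicit

no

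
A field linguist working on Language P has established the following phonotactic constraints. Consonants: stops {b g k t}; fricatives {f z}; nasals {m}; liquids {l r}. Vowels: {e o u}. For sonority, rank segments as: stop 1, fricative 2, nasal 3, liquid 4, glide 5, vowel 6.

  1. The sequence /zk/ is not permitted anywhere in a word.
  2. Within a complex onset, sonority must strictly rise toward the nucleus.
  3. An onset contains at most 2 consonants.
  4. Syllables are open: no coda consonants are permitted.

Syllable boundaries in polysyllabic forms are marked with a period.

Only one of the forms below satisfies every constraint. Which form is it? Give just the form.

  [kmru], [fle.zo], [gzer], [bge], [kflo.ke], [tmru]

[fle.zo]

[kmru] — violates constraint 3: syllable 1 onset /kmr/ has 3 consonants (> 2) → ill-formed
[fle.zo] — σ1 onset /fl/ (2→4 rises), coda /∅/ ok; σ2 onset /z/, coda /∅/ ok → well-formed
[gzer] — violates constraint 4: syllable 1 coda /r/ has 1 consonant (> 0) → ill-formed
[bge] — violates constraint 2: syllable 1 onset /bg/: /b/ (stop, 1) → /g/ (stop, 1) does not rise → ill-formed
[kflo.ke] — violates constraint 3: syllable 1 onset /kfl/ has 3 consonants (> 2) → ill-formed
[tmru] — violates constraint 3: syllable 1 onset /tmr/ has 3 consonants (> 2) → ill-formed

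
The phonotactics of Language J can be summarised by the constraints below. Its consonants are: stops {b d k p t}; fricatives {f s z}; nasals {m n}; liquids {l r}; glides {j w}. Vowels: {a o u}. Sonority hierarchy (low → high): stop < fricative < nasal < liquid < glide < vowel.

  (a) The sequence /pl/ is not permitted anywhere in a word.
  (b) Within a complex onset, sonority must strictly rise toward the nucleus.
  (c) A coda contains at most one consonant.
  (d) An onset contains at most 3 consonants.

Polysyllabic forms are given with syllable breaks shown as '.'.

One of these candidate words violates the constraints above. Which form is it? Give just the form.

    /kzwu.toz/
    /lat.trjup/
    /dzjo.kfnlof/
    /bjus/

/kzwu.toz/ — σ1 onset /kzw/ (1→2→5 rises), coda /∅/ ok; σ2 onset /t/, coda /z/ ok → licit
/lat.trjup/ — σ1 onset /l/, coda /t/ ok; σ2 onset /trj/ (1→4→5 rises), coda /p/ ok → licit
/dzjo.kfnlof/ — violates constraint (d): syllable 2 onset /kfnl/ has 4 consonants (> 3) → illicit
/bjus/ — σ1 onset /bj/ (1→5 rises), coda /s/ ok → licit

/dzjo.kfnlof/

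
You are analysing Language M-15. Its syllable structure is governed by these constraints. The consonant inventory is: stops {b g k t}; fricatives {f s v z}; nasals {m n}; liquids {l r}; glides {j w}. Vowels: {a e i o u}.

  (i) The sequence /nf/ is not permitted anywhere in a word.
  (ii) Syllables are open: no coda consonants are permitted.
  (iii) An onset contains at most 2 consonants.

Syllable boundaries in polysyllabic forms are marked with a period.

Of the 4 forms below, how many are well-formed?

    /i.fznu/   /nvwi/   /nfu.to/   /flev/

/i.fznu/ — violates constraint (iii): syllable 2 onset /fzn/ has 3 consonants (> 2) → ill-formed
/nvwi/ — violates constraint (iii): syllable 1 onset /nvw/ has 3 consonants (> 2) → ill-formed
/nfu.to/ — violates constraint (i): contains banned sequence /nf/ → ill-formed
/flev/ — violates constraint (ii): syllable 1 coda /v/ has 1 consonant (> 0) → ill-formed
No form is well-formed → 0.

0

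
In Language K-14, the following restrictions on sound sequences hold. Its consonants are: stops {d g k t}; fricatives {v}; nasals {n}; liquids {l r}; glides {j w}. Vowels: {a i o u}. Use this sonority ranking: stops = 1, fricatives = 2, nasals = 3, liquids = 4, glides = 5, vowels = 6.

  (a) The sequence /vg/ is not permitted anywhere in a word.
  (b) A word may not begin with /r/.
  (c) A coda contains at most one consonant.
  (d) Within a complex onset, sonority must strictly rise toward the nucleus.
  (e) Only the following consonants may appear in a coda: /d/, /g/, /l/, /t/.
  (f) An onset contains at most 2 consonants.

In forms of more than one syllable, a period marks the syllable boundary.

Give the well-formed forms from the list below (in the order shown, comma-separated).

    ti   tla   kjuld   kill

ti, tla

ti — σ1 onset /t/, coda /∅/ ok → well-formed
tla — σ1 onset /tl/ (1→4 rises), coda /∅/ ok → well-formed
kjuld — violates constraint (c): syllable 1 coda /ld/ has 2 consonants (> 1) → ill-formed
kill — violates constraint (c): syllable 1 coda /ll/ has 2 consonants (> 1) → ill-formed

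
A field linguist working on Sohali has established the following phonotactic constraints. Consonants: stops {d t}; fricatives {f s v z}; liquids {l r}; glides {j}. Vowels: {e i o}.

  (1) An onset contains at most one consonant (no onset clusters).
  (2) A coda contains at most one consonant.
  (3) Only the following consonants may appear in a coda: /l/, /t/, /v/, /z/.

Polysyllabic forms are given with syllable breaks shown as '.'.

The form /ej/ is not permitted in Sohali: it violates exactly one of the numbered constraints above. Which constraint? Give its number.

3

/ej/: syllable 1 coda contains /j/, which is not a licensed coda consonant.
This is a violation of constraint 3: "Only the following consonants may appear in a coda: /l/, /t/, /v/, /z/."
The remaining constraints (1, 2) are satisfied.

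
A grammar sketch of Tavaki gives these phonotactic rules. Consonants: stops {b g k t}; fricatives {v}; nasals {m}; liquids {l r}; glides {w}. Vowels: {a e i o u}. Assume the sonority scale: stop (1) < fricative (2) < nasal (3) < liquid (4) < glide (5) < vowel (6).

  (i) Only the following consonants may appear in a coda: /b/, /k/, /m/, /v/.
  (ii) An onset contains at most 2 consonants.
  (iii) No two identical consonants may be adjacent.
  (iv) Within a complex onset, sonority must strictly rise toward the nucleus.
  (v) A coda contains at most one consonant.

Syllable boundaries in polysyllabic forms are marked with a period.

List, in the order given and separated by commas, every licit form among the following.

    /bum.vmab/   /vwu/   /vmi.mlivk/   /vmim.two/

/bum.vmab/ — σ1 onset /b/, coda /m/ ok; σ2 onset /vm/ (2→3 rises), coda /b/ ok → licit
/vwu/ — σ1 onset /vw/ (2→5 rises), coda /∅/ ok → licit
/vmi.mlivk/ — violates constraint (v): syllable 2 coda /vk/ has 2 consonants (> 1) → illicit
/vmim.two/ — σ1 onset /vm/ (2→3 rises), coda /m/ ok; σ2 onset /tw/ (1→5 rises), coda /∅/ ok → licit

/bum.vmab/, /vwu/, /vmim.two/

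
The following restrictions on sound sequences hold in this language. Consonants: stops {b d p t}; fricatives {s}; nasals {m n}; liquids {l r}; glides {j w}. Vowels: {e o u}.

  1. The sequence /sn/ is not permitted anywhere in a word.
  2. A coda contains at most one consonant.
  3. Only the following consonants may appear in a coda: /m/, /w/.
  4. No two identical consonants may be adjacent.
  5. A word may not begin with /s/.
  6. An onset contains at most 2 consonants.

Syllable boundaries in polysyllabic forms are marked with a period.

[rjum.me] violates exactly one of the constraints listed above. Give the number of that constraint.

4

[rjum.me]: adjacent identical consonants /mm/.
This is a violation of constraint 4: "No two identical consonants may be adjacent."
The remaining constraints (1, 2, 3, 5, 6) are satisfied.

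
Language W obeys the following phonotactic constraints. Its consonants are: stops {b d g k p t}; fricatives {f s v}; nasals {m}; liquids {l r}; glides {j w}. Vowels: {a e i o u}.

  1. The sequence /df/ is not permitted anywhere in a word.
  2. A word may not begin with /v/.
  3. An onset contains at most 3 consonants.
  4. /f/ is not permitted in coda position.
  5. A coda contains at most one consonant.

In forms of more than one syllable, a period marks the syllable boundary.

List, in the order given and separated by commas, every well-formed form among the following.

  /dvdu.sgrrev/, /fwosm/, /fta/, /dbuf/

/dvdu.sgrrev/ — violates constraint 3: syllable 2 onset /sgrr/ has 4 consonants (> 3) → ill-formed
/fwosm/ — violates constraint 5: syllable 1 coda /sm/ has 2 consonants (> 1) → ill-formed
/fta/ — σ1 onset /ft/ (2C), coda /∅/ ok → well-formed
/dbuf/ — violates constraint 4: syllable 1 coda contains /f/ → ill-formed

/fta/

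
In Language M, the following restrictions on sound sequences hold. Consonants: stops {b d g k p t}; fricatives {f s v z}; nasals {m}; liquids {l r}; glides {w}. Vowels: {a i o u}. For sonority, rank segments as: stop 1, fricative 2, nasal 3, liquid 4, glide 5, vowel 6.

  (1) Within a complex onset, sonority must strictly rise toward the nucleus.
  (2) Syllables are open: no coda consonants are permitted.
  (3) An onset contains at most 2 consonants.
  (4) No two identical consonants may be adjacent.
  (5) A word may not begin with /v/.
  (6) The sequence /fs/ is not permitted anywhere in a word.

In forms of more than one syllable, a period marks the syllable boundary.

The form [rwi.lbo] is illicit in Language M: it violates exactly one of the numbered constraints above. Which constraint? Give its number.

1

[rwi.lbo]: syllable 2 onset /lb/: /l/ (liquid, 4) → /b/ (stop, 1) does not rise.
This is a violation of constraint 1: "Within a complex onset, sonority must strictly rise toward the nucleus."
The remaining constraints (2, 3, 4, 5, 6) are satisfied.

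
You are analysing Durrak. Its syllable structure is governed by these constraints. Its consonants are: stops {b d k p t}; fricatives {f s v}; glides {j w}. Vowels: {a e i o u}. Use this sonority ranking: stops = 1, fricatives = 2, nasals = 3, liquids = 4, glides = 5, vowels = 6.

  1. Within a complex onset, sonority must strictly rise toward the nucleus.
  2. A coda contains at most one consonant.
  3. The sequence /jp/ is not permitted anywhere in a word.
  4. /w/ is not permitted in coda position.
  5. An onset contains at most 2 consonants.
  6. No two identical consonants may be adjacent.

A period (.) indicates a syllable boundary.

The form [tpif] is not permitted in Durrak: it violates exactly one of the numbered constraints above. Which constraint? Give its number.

[tpif]: syllable 1 onset /tp/: /t/ (stop, 1) → /p/ (stop, 1) does not rise.
This is a violation of constraint 1: "Within a complex onset, sonority must strictly rise toward the nucleus."
The remaining constraints (2, 3, 4, 5, 6) are satisfied.

1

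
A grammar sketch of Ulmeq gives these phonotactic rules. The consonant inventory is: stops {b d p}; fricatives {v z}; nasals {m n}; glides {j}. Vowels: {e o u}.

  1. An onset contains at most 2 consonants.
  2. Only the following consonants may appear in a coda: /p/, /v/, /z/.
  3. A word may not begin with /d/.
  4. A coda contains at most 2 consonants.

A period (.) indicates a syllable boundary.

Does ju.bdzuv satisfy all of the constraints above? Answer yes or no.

no

ju.bdzuv — violates constraint 1: syllable 2 onset /bdz/ has 3 consonants (> 2) → illicit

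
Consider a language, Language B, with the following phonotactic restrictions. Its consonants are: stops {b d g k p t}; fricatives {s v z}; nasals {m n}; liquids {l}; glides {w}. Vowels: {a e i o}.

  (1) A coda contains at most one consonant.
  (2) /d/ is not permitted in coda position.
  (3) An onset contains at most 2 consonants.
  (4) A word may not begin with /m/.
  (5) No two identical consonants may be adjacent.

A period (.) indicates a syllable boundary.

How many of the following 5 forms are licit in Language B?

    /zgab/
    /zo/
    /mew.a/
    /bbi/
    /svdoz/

2

/zgab/ — σ1 onset /zg/ (2C), coda /b/ ok → licit
/zo/ — σ1 onset /z/, coda /∅/ ok → licit
/mew.a/ — violates constraint 4: word begins with /m/ → illicit
/bbi/ — violates constraint 5: adjacent identical consonants /bb/ → illicit
/svdoz/ — violates constraint 3: syllable 1 onset /svd/ has 3 consonants (> 2) → illicit
Licit: /zgab/, /zo/ → 2.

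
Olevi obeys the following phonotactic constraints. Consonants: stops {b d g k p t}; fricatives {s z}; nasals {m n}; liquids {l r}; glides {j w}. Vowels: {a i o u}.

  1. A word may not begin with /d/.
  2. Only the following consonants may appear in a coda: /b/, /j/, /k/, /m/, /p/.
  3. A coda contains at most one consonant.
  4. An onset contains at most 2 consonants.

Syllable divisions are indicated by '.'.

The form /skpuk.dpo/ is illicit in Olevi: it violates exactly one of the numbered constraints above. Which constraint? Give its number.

/skpuk.dpo/: syllable 1 onset /skp/ has 3 consonants (> 2).
This is a violation of constraint 4: "An onset contains at most 2 consonants."
The remaining constraints (1, 2, 3) are satisfied.

4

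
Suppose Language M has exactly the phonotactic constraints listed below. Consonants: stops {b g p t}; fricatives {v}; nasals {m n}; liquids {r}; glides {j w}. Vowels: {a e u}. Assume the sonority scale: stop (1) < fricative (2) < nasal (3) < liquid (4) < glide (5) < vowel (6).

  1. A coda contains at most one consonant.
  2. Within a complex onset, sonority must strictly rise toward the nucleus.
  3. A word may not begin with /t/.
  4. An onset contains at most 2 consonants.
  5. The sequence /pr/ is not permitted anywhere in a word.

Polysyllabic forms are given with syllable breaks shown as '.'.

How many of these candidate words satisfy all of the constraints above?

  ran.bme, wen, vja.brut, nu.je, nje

5

ran.bme — σ1 onset /r/, coda /n/ ok; σ2 onset /bm/ (1→3 rises), coda /∅/ ok → permitted
wen — σ1 onset /w/, coda /n/ ok → permitted
vja.brut — σ1 onset /vj/ (2→5 rises), coda /∅/ ok; σ2 onset /br/ (1→4 rises), coda /t/ ok → permitted
nu.je — σ1 onset /n/, coda /∅/ ok; σ2 onset /j/, coda /∅/ ok → permitted
nje — σ1 onset /nj/ (3→5 rises), coda /∅/ ok → permitted
Permitted: ran.bme, wen, vja.brut, nu.je, nje → 5.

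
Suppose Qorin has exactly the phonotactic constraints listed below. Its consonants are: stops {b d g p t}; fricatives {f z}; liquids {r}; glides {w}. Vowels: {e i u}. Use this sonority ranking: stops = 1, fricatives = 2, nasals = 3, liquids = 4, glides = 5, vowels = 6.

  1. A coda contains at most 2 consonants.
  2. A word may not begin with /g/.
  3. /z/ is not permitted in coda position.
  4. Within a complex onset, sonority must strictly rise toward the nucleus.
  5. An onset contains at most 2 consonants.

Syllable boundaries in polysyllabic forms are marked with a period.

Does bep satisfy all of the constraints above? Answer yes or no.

bep — σ1 onset /b/, coda /p/ ok → permitted

yes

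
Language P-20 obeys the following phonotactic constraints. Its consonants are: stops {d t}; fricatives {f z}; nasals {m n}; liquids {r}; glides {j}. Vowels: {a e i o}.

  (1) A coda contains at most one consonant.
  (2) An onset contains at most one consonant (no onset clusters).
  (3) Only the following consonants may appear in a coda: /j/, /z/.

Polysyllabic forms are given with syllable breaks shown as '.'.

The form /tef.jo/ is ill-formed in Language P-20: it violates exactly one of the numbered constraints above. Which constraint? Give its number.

/tef.jo/: syllable 1 coda contains /f/, which is not a licensed coda consonant.
This is a violation of constraint 3: "Only the following consonants may appear in a coda: /j/, /z/."
The remaining constraints (1, 2) are satisfied.

3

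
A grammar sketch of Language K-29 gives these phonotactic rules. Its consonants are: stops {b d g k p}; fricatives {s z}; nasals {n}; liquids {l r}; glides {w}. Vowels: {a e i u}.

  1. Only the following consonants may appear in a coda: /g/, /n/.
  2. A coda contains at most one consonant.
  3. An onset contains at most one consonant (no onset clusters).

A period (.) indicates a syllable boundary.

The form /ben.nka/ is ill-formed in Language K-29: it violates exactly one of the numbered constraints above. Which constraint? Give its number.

3

/ben.nka/: syllable 2 onset /nk/ has 2 consonants (> 1).
This is a violation of constraint 3: "An onset contains at most one consonant (no onset clusters)."
The remaining constraints (1, 2) are satisfied.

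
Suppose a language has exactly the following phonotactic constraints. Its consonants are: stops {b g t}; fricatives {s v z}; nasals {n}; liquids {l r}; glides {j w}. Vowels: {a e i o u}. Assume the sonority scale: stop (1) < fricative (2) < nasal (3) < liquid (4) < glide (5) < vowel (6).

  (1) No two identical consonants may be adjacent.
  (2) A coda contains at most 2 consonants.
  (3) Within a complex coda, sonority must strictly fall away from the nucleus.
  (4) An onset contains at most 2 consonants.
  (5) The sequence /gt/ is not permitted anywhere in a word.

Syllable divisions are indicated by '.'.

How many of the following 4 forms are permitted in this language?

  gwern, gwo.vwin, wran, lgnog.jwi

gwern — σ1 onset /gw/ (2C), coda /rn/ (4→3 falls) ok → permitted
gwo.vwin — σ1 onset /gw/ (2C), coda /∅/ ok; σ2 onset /vw/ (2C), coda /n/ ok → permitted
wran — σ1 onset /wr/ (2C), coda /n/ ok → permitted
lgnog.jwi — violates constraint 4: syllable 1 onset /lgn/ has 3 consonants (> 2) → not permitted
Permitted: gwern, gwo.vwin, wran → 3.

3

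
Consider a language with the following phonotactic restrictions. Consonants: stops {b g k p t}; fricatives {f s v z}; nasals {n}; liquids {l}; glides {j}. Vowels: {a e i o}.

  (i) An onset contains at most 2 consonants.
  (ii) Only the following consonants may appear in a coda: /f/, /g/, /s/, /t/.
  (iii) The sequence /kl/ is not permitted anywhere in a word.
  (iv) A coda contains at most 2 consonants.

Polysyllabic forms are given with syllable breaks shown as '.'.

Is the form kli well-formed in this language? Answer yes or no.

kli — violates constraint (iii): contains banned sequence /kl/ → ill-formed

no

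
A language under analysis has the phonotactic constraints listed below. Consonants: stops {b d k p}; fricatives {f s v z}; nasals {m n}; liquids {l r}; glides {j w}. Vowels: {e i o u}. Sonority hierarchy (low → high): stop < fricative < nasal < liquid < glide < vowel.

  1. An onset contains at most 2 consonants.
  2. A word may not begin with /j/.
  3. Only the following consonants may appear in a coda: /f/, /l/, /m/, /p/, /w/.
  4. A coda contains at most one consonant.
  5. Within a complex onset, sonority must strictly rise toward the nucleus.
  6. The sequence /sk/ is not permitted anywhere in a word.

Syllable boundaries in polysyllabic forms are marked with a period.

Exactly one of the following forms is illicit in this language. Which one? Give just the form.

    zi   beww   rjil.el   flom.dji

beww

zi — σ1 onset /z/, coda /∅/ ok → licit
beww — violates constraint 4: syllable 1 coda /ww/ has 2 consonants (> 1) → illicit
rjil.el — σ1 onset /rj/ (4→5 rises), coda /l/ ok; σ2 onset /∅/, coda /l/ ok → licit
flom.dji — σ1 onset /fl/ (2→4 rises), coda /m/ ok; σ2 onset /dj/ (1→5 rises), coda /∅/ ok → licit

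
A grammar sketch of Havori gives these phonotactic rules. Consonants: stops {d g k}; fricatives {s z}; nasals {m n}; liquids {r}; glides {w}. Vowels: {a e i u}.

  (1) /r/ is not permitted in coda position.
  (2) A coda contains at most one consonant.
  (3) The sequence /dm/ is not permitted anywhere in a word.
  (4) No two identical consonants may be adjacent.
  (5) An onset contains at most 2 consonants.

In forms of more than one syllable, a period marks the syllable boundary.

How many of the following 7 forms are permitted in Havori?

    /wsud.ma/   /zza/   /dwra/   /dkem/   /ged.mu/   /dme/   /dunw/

/wsud.ma/ — violates constraint 3: contains banned sequence /dm/ → not permitted
/zza/ — violates constraint 4: adjacent identical consonants /zz/ → not permitted
/dwra/ — violates constraint 5: syllable 1 onset /dwr/ has 3 consonants (> 2) → not permitted
/dkem/ — σ1 onset /dk/ (2C), coda /m/ ok → permitted
/ged.mu/ — violates constraint 3: contains banned sequence /dm/ → not permitted
/dme/ — violates constraint 3: contains banned sequence /dm/ → not permitted
/dunw/ — violates constraint 2: syllable 1 coda /nw/ has 2 consonants (> 1) → not permitted
Permitted: /dkem/ → 1.

1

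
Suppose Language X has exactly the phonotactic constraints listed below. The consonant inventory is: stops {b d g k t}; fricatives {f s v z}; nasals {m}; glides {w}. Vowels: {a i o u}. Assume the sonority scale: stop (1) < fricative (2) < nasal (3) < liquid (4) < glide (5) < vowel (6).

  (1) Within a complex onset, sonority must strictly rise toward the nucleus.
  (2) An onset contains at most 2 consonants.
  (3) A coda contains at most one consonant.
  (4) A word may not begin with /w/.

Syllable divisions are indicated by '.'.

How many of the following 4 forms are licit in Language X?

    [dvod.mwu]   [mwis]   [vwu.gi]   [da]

[dvod.mwu] — σ1 onset /dv/ (1→2 rises), coda /d/ ok; σ2 onset /mw/ (3→5 rises), coda /∅/ ok → licit
[mwis] — σ1 onset /mw/ (3→5 rises), coda /s/ ok → licit
[vwu.gi] — σ1 onset /vw/ (2→5 rises), coda /∅/ ok; σ2 onset /g/, coda /∅/ ok → licit
[da] — σ1 onset /d/, coda /∅/ ok → licit
Licit: [dvod.mwu], [mwis], [vwu.gi], [da] → 4.

4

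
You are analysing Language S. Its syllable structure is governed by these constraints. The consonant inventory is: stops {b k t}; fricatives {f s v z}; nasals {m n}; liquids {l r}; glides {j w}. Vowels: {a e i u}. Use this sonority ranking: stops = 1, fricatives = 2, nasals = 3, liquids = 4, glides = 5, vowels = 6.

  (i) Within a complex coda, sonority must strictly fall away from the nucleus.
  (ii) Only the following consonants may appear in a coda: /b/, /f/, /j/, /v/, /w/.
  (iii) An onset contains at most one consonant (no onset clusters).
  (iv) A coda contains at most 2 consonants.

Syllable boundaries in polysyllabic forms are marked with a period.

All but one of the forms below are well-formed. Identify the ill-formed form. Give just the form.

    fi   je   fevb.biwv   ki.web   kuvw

kuvw

fi — σ1 onset /f/, coda /∅/ ok → well-formed
je — σ1 onset /j/, coda /∅/ ok → well-formed
fevb.biwv — σ1 onset /f/, coda /vb/ (2→1 falls) ok; σ2 onset /b/, coda /wv/ (5→2 falls) ok → well-formed
ki.web — σ1 onset /k/, coda /∅/ ok; σ2 onset /w/, coda /b/ ok → well-formed
kuvw — violates constraint (i): syllable 1 coda /vw/: /v/ (fricative, 2) → /w/ (glide, 5) does not fall → ill-formed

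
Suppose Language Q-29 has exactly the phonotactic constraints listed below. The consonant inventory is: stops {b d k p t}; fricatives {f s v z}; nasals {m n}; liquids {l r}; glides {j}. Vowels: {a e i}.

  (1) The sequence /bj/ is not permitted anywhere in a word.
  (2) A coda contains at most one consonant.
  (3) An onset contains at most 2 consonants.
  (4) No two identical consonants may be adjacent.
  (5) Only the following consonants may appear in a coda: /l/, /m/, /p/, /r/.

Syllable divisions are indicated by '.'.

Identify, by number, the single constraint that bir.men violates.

5

bir.men: syllable 2 coda contains /n/, which is not a licensed coda consonant.
This is a violation of constraint 5: "Only the following consonants may appear in a coda: /l/, /m/, /p/, /r/."
The remaining constraints (1, 2, 3, 4) are satisfied.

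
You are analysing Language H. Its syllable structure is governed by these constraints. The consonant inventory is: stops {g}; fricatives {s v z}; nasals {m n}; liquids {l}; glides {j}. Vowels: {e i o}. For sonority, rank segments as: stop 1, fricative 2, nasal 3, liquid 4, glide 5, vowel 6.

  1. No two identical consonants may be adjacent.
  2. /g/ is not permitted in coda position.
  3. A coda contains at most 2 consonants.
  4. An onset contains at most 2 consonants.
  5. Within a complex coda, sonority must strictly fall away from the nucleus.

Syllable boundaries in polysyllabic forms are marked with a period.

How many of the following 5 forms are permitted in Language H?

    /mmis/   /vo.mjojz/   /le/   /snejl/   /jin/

/mmis/ — violates constraint 1: adjacent identical consonants /mm/ → not permitted
/vo.mjojz/ — σ1 onset /v/, coda /∅/ ok; σ2 onset /mj/ (2C), coda /jz/ (5→2 falls) ok → permitted
/le/ — σ1 onset /l/, coda /∅/ ok → permitted
/snejl/ — σ1 onset /sn/ (2C), coda /jl/ (5→4 falls) ok → permitted
/jin/ — σ1 onset /j/, coda /n/ ok → permitted
Permitted: /vo.mjojz/, /le/, /snejl/, /jin/ → 4.

4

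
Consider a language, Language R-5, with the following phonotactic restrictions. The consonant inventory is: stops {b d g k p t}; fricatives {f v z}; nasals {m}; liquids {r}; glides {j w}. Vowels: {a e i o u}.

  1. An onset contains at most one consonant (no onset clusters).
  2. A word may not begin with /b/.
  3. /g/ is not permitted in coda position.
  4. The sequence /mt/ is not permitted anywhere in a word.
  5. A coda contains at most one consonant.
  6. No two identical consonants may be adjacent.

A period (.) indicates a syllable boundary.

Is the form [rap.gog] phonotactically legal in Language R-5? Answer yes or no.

no

[rap.gog] — violates constraint 3: syllable 2 coda contains /g/ → phonotactically illegal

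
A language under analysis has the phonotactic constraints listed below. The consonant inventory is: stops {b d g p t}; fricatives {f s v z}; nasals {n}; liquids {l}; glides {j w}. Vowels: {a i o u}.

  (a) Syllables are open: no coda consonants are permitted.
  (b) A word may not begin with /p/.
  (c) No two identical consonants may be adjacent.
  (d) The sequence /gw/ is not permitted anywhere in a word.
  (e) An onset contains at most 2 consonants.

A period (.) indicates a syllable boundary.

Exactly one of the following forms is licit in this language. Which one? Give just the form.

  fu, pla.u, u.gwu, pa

fu — σ1 onset /f/, coda /∅/ ok → licit
pla.u — violates constraint (b): word begins with /p/ → illicit
u.gwu — violates constraint (d): contains banned sequence /gw/ → illicit
pa — violates constraint (b): word begins with /p/ → illicit

fu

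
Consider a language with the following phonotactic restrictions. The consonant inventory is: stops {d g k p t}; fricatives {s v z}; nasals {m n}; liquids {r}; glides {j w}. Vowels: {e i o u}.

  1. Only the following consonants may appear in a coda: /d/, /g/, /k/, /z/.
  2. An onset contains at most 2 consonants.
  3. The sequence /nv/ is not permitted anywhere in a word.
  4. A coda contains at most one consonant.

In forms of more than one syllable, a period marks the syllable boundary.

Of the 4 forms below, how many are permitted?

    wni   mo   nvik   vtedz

wni — σ1 onset /wn/ (2C), coda /∅/ ok → permitted
mo — σ1 onset /m/, coda /∅/ ok → permitted
nvik — violates constraint 3: contains banned sequence /nv/ → not permitted
vtedz — violates constraint 4: syllable 1 coda /dz/ has 2 consonants (> 1) → not permitted
Permitted: wni, mo → 2.

2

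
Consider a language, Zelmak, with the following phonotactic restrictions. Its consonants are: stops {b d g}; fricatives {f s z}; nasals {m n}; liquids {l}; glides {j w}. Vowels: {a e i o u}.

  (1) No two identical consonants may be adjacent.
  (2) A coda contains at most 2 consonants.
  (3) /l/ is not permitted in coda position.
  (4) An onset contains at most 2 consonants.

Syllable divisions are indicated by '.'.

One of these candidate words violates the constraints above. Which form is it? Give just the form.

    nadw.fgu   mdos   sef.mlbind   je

nadw.fgu — σ1 onset /n/, coda /dw/ (2C) ok; σ2 onset /fg/ (2C), coda /∅/ ok → phonotactically legal
mdos — σ1 onset /md/ (2C), coda /s/ ok → phonotactically legal
sef.mlbind — violates constraint 4: syllable 2 onset /mlb/ has 3 consonants (> 2) → phonotactically illegal
je — σ1 onset /j/, coda /∅/ ok → phonotactically legal

sef.mlbind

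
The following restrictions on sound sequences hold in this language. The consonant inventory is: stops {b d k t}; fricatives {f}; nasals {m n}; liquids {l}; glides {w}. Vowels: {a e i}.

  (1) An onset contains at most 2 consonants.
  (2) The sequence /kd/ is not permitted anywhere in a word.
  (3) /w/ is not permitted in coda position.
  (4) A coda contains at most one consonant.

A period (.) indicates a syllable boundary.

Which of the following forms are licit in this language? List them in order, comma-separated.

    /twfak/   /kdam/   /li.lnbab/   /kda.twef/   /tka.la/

/tka.la/

/twfak/ — violates constraint 1: syllable 1 onset /twf/ has 3 consonants (> 2) → illicit
/kdam/ — violates constraint 2: contains banned sequence /kd/ → illicit
/li.lnbab/ — violates constraint 1: syllable 2 onset /lnb/ has 3 consonants (> 2) → illicit
/kda.twef/ — violates constraint 2: contains banned sequence /kd/ → illicit
/tka.la/ — σ1 onset /tk/ (2C), coda /∅/ ok; σ2 onset /l/, coda /∅/ ok → licit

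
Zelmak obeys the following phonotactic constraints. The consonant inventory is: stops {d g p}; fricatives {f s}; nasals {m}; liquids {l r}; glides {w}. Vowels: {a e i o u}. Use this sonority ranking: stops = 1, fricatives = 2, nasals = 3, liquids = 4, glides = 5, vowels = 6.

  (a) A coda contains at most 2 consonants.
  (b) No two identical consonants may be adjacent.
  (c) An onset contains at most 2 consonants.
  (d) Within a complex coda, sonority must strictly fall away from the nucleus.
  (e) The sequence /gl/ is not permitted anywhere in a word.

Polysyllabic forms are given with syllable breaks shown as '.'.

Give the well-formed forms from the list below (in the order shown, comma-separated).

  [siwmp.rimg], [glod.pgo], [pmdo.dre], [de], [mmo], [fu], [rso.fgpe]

[de], [fu]

[siwmp.rimg] — violates constraint (a): syllable 1 coda /wmp/ has 3 consonants (> 2) → ill-formed
[glod.pgo] — violates constraint (e): contains banned sequence /gl/ → ill-formed
[pmdo.dre] — violates constraint (c): syllable 1 onset /pmd/ has 3 consonants (> 2) → ill-formed
[de] — σ1 onset /d/, coda /∅/ ok → well-formed
[mmo] — violates constraint (b): adjacent identical consonants /mm/ → ill-formed
[fu] — σ1 onset /f/, coda /∅/ ok → well-formed
[rso.fgpe] — violates constraint (c): syllable 2 onset /fgp/ has 3 consonants (> 2) → ill-formed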